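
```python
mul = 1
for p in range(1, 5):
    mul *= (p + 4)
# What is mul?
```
Trace:
  mul=1
  mul=5, p=1
  mul=30, p=2
  mul=210, p=3
  mul=1680, p=4

Final answer: 1680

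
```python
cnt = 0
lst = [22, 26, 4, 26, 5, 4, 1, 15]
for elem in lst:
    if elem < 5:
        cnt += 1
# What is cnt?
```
Trace:
  cnt=0
  cnt=0, elem=22
  cnt=0, elem=26
  cnt=1, elem=4
  cnt=1, elem=26
  cnt=1, elem=5
  cnt=2, elem=4
  cnt=3, elem=1
  cnt=3, elem=15

Final answer: 3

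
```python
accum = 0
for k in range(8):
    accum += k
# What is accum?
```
Trace:
  accum=0
  accum=0, k=0
  accum=1, k=1
  accum=3, k=2
  accum=6, k=3
  accum=10, k=4
  accum=15, k=5
  accum=21, k=6
  accum=28, k=7

Final answer: 28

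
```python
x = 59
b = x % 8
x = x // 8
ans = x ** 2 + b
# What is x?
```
Trace:
  x=59
  x=59, b=3
  x=7, b=3
  x=7, b=3, ans=52

Final answer: 7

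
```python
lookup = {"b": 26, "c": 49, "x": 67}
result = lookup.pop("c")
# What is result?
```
Trace:
  lookup={'b': 26, 'c': 49, 'x': 67}
  lookup={'b': 26, 'x': 67}, result=49

Final answer: 49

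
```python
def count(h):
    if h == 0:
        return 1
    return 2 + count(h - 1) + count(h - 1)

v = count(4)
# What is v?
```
Call trace (a repeated sub-call is expanded the first time; later identical calls just restate its return value):
count(h=4)
  count(h=3)
    count(h=2)
      count(h=1)
        count(h=0)
        -> return 1
        count(h=0)
        -> return 1
      -> return 4
      count(h=1) -> return 4  (same call as traced above)
    -> return 10
    count(h=2) -> return 10  (same call as traced above)
  -> return 22
  count(h=3) -> return 22  (same call as traced above)
-> return 46

Final answer: 46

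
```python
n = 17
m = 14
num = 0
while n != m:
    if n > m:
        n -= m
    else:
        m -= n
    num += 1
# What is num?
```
Trace:
  n=17
  n=17, m=14
  n=17, m=14, num=0
  n=3, m=14, num=1
  n=3, m=11, num=2
  n=3, m=8, num=3
  n=3, m=5, num=4
  n=3, m=2, num=5
  n=1, m=2, num=6
  n=1, m=1, num=7

Final answer: 7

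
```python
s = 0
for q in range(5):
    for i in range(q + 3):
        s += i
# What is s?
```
Trace:
  s=0
  s=0, q=0, i=0
  s=1, q=0, i=1
  s=3, q=0, i=2
  s=3, q=1, i=0
  s=4, q=1, i=1
  s=6, q=1, i=2
  s=9, q=1, i=3
  s=9, q=2, i=0
  s=10, q=2, i=1
  s=12, q=2, i=2
  s=15, q=2, i=3
  s=19, q=2, i=4
  s=19, q=3, i=0
  s=20, q=3, i=1
  s=22, q=3, i=2
  s=25, q=3, i=3
  s=29, q=3, i=4
  s=34, q=3, i=5
  s=34, q=4, i=0
  s=35, q=4, i=1
  s=37, q=4, i=2
  s=40, q=4, i=3
  s=44, q=4, i=4
  s=49, q=4, i=5
  s=55, q=4, i=6

Final answer: 55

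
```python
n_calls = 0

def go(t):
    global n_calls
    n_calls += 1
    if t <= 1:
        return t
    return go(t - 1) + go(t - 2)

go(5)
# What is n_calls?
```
Call trace (a repeated sub-call is expanded the first time; later identical calls just restate its return value):
go(t=5)
  go(t=4)
    go(t=3)
      go(t=2)
        go(t=1)
        -> return 1
        go(t=0)
        -> return 0
      -> return 1
      go(t=1)
      -> return 1
    -> return 2
    go(t=2) -> return 1  (same call as traced above)
  -> return 3
  go(t=3) -> return 2  (same call as traced above)
-> return 5

n_calls is incremented once per call, so count the calls in each subtree. Let C(t) = number of calls made by go(t).
C(0) = C(1) = 1 (base case, no recursion); C(t) = 1 + C(t - 1) + C(t - 2) otherwise.
C(2) = 1 + C(1) + C(0) = 1 + 1 + 1 = 3
C(3) = 1 + C(2) + C(1) = 1 + 3 + 1 = 5
C(4) = 1 + C(3) + C(2) = 1 + 5 + 3 = 9
C(5) = 1 + C(4) + C(3) = 1 + 9 + 5 = 15
n_calls = C(5) = 15

Final answer: 15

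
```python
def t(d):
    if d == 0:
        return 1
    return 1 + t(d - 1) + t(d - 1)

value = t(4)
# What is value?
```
Call trace (a repeated sub-call is expanded the first time; later identical calls just restate its return value):
t(d=4)
  t(d=3)
    t(d=2)
      t(d=1)
        t(d=0)
        -> return 1
        t(d=0)
        -> return 1
      -> return 3
      t(d=1) -> return 3  (same call as traced above)
    -> return 7
    t(d=2) -> return 7  (same call as traced above)
  -> return 15
  t(d=3) -> return 15  (same call as traced above)
-> return 31

Final answer: 31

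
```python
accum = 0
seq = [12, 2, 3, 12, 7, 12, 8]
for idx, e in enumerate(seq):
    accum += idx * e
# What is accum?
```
Trace:
  accum=0
  accum=0, idx=0, e=12
  accum=2, idx=1, e=2
  accum=8, idx=2, e=3
  accum=44, idx=3, e=12
  accum=72, idx=4, e=7
  accum=132, idx=5, e=12
  accum=180, idx=6, e=8

Final answer: 180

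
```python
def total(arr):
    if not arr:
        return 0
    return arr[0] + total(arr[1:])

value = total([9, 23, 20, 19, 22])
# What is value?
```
Call trace:
total(arr=[9, 23, 20, 19, 22])
  total(arr=[23, 20, 19, 22])
    total(arr=[20, 19, 22])
      total(arr=[19, 22])
        total(arr=[22])
          total(arr=[])
          -> return 0
        -> return 22
      -> return 41
    -> return 61
  -> return 84
-> return 93

Final answer: 93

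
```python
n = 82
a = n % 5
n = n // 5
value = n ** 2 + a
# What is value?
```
Trace:
  n=82
  n=82, a=2
  n=16, a=2
  n=16, a=2, value=258

Final answer: 258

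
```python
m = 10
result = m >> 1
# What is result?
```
Trace:
  m=10
  m=10, result=5

Final answer: 5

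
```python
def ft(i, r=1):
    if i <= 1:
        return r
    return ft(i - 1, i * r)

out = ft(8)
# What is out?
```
Call trace:
ft(i=8, r=1)
  ft(i=7, r=8)
    ft(i=6, r=56)
      ft(i=5, r=336)
        ft(i=4, r=1680)
          ft(i=3, r=6720)
            ft(i=2, r=20160)
              ft(i=1, r=40320)
              -> return 40320
            -> return 40320
          -> return 40320
        -> return 40320
      -> return 40320
    -> return 40320
  -> return 40320
-> return 40320

Final answer: 40320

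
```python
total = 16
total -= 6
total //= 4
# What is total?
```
Trace:
  total=16
  total=10
  total=2

Final answer: 2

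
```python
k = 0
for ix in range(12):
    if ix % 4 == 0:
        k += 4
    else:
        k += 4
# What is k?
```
Trace:
  k=0
  k=4, ix=0
  k=8, ix=1
  k=12, ix=2
  k=16, ix=3
  k=20, ix=4
  k=24, ix=5
  k=28, ix=6
  k=32, ix=7
  k=36, ix=8
  k=40, ix=9
  k=44, ix=10
  k=48, ix=11

Final answer: 48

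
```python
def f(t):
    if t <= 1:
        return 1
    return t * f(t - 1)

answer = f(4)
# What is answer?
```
Call trace:
f(t=4)
  f(t=3)
    f(t=2)
      f(t=1)
      -> return 1
    -> return 2
  -> return 6
-> return 24

Final answer: 24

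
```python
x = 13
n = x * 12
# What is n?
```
Trace:
  x=13
  x=13, n=156

Final answer: 156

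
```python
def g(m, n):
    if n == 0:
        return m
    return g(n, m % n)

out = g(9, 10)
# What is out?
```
Call trace:
g(m=9, n=10)
  g(m=10, n=9)
    g(m=9, n=1)
      g(m=1, n=0)
      -> return 1
    -> return 1
  -> return 1
-> return 1

Final answer: 1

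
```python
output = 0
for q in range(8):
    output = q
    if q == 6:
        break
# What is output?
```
Trace:
  output=0
  output=0, q=0
  output=1, q=1
  output=2, q=2
  output=3, q=3
  output=4, q=4
  output=5, q=5
  output=6, q=6

Final answer: 6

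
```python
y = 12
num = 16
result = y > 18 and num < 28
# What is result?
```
Trace:
  y=12
  y=12, num=16
  y=12, num=16, result=False

Final answer: False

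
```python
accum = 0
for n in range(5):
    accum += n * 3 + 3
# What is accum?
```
Trace:
  accum=0
  accum=3, n=0
  accum=9, n=1
  accum=18, n=2
  accum=30, n=3
  accum=45, n=4

Final answer: 45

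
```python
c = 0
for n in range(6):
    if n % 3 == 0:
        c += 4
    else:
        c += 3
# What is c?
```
Trace:
  c=0
  c=4, n=0
  c=7, n=1
  c=10, n=2
  c=14, n=3
  c=17, n=4
  c=20, n=5

Final answer: 20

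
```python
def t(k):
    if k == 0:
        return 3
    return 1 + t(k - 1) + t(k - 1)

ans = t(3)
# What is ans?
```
Call trace (a repeated sub-call is expanded the first time; later identical calls just restate its return value):
t(k=3)
  t(k=2)
    t(k=1)
      t(k=0)
      -> return 3
      t(k=0)
      -> return 3
    -> return 7
    t(k=1) -> return 7  (same call as traced above)
  -> return 15
  t(k=2) -> return 15  (same call as traced above)
-> return 31

Final answer: 31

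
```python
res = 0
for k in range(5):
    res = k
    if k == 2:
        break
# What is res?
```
Trace:
  res=0
  res=0, k=0
  res=1, k=1
  res=2, k=2

Final answer: 2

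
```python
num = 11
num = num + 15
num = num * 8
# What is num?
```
Trace:
  num=11
  num=26
  num=208

Final answer: 208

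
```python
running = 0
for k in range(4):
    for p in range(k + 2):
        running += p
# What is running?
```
Trace:
  running=0
  running=0, k=0, p=0
  running=1, k=0, p=1
  running=1, k=1, p=0
  running=2, k=1, p=1
  running=4, k=1, p=2
  running=4, k=2, p=0
  running=5, k=2, p=1
  running=7, k=2, p=2
  running=10, k=2, p=3
  running=10, k=3, p=0
  running=11, k=3, p=1
  running=13, k=3, p=2
  running=16, k=3, p=3
  running=20, k=3, p=4

Final answer: 20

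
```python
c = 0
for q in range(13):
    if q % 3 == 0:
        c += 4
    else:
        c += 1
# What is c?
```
Trace:
  c=0
  c=4, q=0
  c=5, q=1
  c=6, q=2
  c=10, q=3
  c=11, q=4
  c=12, q=5
  c=16, q=6
  c=17, q=7
  c=18, q=8
  c=22, q=9
  c=23, q=10
  c=24, q=11
  c=28, q=12

Final answer: 28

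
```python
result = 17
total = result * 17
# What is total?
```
Trace:
  result=17
  result=17, total=289

Final answer: 289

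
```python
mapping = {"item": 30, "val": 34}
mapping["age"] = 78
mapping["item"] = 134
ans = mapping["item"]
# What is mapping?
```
Trace:
  mapping={'item': 30, 'val': 34}
  mapping={'item': 30, 'val': 34, 'age': 78}
  mapping={'item': 134, 'val': 34, 'age': 78}
  mapping={'item': 134, 'val': 34, 'age': 78}, ans=134

Final answer: {'item': 134, 'val': 34, 'age': 78}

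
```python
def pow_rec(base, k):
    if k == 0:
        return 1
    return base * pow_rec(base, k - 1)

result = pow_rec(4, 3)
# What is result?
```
Call trace:
pow_rec(base=4, k=3)
  pow_rec(base=4, k=2)
    pow_rec(base=4, k=1)
      pow_rec(base=4, k=0)
      -> return 1
    -> return 4
  -> return 16
-> return 64

Final answer: 64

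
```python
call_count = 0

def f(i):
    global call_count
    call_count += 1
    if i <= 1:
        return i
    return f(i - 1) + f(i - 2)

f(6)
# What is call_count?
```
Call trace (a repeated sub-call is expanded the first time; later identical calls just restate its return value):
f(i=6)
  f(i=5)
    f(i=4)
      f(i=3)
        f(i=2)
          f(i=1)
          -> return 1
          f(i=0)
          -> return 0
        -> return 1
        f(i=1)
        -> return 1
      -> return 2
      f(i=2) -> return 1  (same call as traced above)
    -> return 3
    f(i=3) -> return 2  (same call as traced above)
  -> return 5
  f(i=4) -> return 3  (same call as traced above)
-> return 8

call_count is incremented once per call, so count the calls in each subtree. Let C(i) = number of calls made by f(i).
C(0) = C(1) = 1 (base case, no recursion); C(i) = 1 + C(i - 1) + C(i - 2) otherwise.
C(2) = 1 + C(1) + C(0) = 1 + 1 + 1 = 3
C(3) = 1 + C(2) + C(1) = 1 + 3 + 1 = 5
C(4) = 1 + C(3) + C(2) = 1 + 5 + 3 = 9
C(5) = 1 + C(4) + C(3) = 1 + 9 + 5 = 15
C(6) = 1 + C(5) + C(4) = 1 + 15 + 9 = 25
call_count = C(6) = 25

Final answer: 25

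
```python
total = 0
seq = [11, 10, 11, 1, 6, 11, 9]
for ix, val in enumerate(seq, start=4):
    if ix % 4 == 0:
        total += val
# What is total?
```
Trace:
  total=0
  total=11, ix=4, val=11
  total=11, ix=5, val=10
  total=11, ix=6, val=11
  total=11, ix=7, val=1
  total=17, ix=8, val=6
  total=17, ix=9, val=11
  total=17, ix=10, val=9

Final answer: 17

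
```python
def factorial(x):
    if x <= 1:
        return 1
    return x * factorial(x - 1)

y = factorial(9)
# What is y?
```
Call trace:
factorial(x=9)
  factorial(x=8)
    factorial(x=7)
      factorial(x=6)
        factorial(x=5)
          factorial(x=4)
            factorial(x=3)
              factorial(x=2)
                factorial(x=1)
                -> return 1
              -> return 2
            -> return 6
          -> return 24
        -> return 120
      -> return 720
    -> return 5040
  -> return 40320
-> return 362880

Final answer: 362880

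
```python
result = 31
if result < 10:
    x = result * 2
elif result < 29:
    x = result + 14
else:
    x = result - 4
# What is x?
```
Trace:
  result=31
  result=31, x=27

Final answer: 27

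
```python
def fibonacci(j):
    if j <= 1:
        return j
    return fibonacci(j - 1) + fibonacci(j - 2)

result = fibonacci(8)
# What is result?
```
Call trace (a repeated sub-call is expanded the first time; later identical calls just restate its return value):
fibonacci(j=8)
  fibonacci(j=7)
    fibonacci(j=6)
      fibonacci(j=5)
        fibonacci(j=4)
          fibonacci(j=3)
            fibonacci(j=2)
              fibonacci(j=1)
              -> return 1
              fibonacci(j=0)
              -> return 0
            -> return 1
            fibonacci(j=1)
            -> return 1
          -> return 2
          fibonacci(j=2) -> return 1  (same call as traced above)
        -> return 3
        fibonacci(j=3) -> return 2  (same call as traced above)
      -> return 5
      fibonacci(j=4) -> return 3  (same call as traced above)
    -> return 8
    fibonacci(j=5) -> return 5  (same call as traced above)
  -> return 13
  fibonacci(j=6) -> return 8  (same call as traced above)
-> return 21

Final answer: 21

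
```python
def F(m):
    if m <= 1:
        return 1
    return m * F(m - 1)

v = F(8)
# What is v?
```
Call trace:
F(m=8)
  F(m=7)
    F(m=6)
      F(m=5)
        F(m=4)
          F(m=3)
            F(m=2)
              F(m=1)
              -> return 1
            -> return 2
          -> return 6
        -> return 24
      -> return 120
    -> return 720
  -> return 5040
-> return 40320

Final answer: 40320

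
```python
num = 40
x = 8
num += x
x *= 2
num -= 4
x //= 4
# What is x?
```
Trace:
  num=40
  num=40, x=8
  num=48, x=8
  num=48, x=16
  num=44, x=16
  num=44, x=4

Final answer: 4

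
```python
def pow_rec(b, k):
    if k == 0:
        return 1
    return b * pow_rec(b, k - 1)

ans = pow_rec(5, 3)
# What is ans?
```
Call trace:
pow_rec(b=5, k=3)
  pow_rec(b=5, k=2)
    pow_rec(b=5, k=1)
      pow_rec(b=5, k=0)
      -> return 1
    -> return 5
  -> return 25
-> return 125

Final answer: 125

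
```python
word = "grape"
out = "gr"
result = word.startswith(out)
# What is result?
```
Trace:
  word='grape'
  word='grape', out='gr'
  word='grape', out='gr', result=True

Final answer: True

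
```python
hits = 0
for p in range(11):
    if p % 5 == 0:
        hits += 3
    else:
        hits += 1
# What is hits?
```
Trace:
  hits=0
  hits=3, p=0
  hits=4, p=1
  hits=5, p=2
  hits=6, p=3
  hits=7, p=4
  hits=10, p=5
  hits=11, p=6
  hits=12, p=7
  hits=13, p=8
  hits=14, p=9
  hits=17, p=10

Final answer: 17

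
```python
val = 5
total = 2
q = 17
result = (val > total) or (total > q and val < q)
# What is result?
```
Trace:
  val=5
  val=5, total=2
  val=5, total=2, q=17
  val=5, total=2, q=17, result=True

Final answer: True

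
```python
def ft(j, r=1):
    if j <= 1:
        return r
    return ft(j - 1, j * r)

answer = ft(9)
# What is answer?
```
Call trace:
ft(j=9, r=1)
  ft(j=8, r=9)
    ft(j=7, r=72)
      ft(j=6, r=504)
        ft(j=5, r=3024)
          ft(j=4, r=15120)
            ft(j=3, r=60480)
              ft(j=2, r=181440)
                ft(j=1, r=362880)
                -> return 362880
              -> return 362880
            -> return 362880
          -> return 362880
        -> return 362880
      -> return 362880
    -> return 362880
  -> return 362880
-> return 362880

Final answer: 362880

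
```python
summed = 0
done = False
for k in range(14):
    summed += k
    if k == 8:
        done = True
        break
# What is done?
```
Trace:
  summed=0
  summed=0, done=False
  summed=0, done=False, k=0
  summed=1, done=False, k=1
  summed=3, done=False, k=2
  summed=6, done=False, k=3
  summed=10, done=False, k=4
  summed=15, done=False, k=5
  summed=21, done=False, k=6
  summed=28, done=False, k=7
  summed=36, done=True, k=8

Final answer: True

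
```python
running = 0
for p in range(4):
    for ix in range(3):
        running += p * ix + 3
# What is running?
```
Trace:
  running=0
  running=3, p=0, ix=0
  running=6, p=0, ix=1
  running=9, p=0, ix=2
  running=12, p=1, ix=0
  running=16, p=1, ix=1
  running=21, p=1, ix=2
  running=24, p=2, ix=0
  running=29, p=2, ix=1
  running=36, p=2, ix=2
  running=39, p=3, ix=0
  running=45, p=3, ix=1
  running=54, p=3, ix=2

Final answer: 54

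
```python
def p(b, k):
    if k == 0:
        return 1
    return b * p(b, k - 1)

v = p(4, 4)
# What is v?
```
Call trace:
p(b=4, k=4)
  p(b=4, k=3)
    p(b=4, k=2)
      p(b=4, k=1)
        p(b=4, k=0)
        -> return 1
      -> return 4
    -> return 16
  -> return 64
-> return 256

Final answer: 256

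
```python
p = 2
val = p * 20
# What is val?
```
Trace:
  p=2
  p=2, val=40

Final answer: 40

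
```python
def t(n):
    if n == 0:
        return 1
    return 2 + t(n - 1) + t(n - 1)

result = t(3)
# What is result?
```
Call trace (a repeated sub-call is expanded the first time; later identical calls just restate its return value):
t(n=3)
  t(n=2)
    t(n=1)
      t(n=0)
      -> return 1
      t(n=0)
      -> return 1
    -> return 4
    t(n=1) -> return 4  (same call as traced above)
  -> return 10
  t(n=2) -> return 10  (same call as traced above)
-> return 22

Final answer: 22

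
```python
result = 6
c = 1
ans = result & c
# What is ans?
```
Trace:
  result=6
  result=6, c=1
  result=6, c=1, ans=0

Final answer: 0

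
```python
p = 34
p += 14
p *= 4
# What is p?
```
Trace:
  p=34
  p=48
  p=192

Final answer: 192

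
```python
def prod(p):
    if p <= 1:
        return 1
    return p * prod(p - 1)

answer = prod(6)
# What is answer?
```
Call trace:
prod(p=6)
  prod(p=5)
    prod(p=4)
      prod(p=3)
        prod(p=2)
          prod(p=1)
          -> return 1
        -> return 2
      -> return 6
    -> return 24
  -> return 120
-> return 720

Final answer: 720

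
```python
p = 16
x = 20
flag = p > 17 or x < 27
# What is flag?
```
Trace:
  p=16
  p=16, x=20
  p=16, x=20, flag=True

Final answer: True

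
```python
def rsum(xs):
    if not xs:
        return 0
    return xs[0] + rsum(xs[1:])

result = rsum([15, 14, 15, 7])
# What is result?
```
Call trace:
rsum(xs=[15, 14, 15, 7])
  rsum(xs=[14, 15, 7])
    rsum(xs=[15, 7])
      rsum(xs=[7])
        rsum(xs=[])
        -> return 0
      -> return 7
    -> return 22
  -> return 36
-> return 51

Final answer: 51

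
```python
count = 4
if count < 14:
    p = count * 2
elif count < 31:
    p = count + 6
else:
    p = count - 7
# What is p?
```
Trace:
  count=4
  count=4, p=8

Final answer: 8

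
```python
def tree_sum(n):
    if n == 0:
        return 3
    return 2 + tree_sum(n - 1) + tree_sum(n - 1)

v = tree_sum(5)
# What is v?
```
Call trace (a repeated sub-call is expanded the first time; later identical calls just restate its return value):
tree_sum(n=5)
  tree_sum(n=4)
    tree_sum(n=3)
      tree_sum(n=2)
        tree_sum(n=1)
          tree_sum(n=0)
          -> return 3
          tree_sum(n=0)
          -> return 3
        -> return 8
        tree_sum(n=1) -> return 8  (same call as traced above)
      -> return 18
      tree_sum(n=2) -> return 18  (same call as traced above)
    -> return 38
    tree_sum(n=3) -> return 38  (same call as traced above)
  -> return 78
  tree_sum(n=4) -> return 78  (same call as traced above)
-> return 158

Final answer: 158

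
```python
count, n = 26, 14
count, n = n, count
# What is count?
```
Trace:
  count=26, n=14
  count=14, n=26

Final answer: 14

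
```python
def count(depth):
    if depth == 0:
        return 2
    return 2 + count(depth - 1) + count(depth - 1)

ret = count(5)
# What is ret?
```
Call trace (a repeated sub-call is expanded the first time; later identical calls just restate its return value):
count(depth=5)
  count(depth=4)
    count(depth=3)
      count(depth=2)
        count(depth=1)
          count(depth=0)
          -> return 2
          count(depth=0)
          -> return 2
        -> return 6
        count(depth=1) -> return 6  (same call as traced above)
      -> return 14
      count(depth=2) -> return 14  (same call as traced above)
    -> return 30
    count(depth=3) -> return 30  (same call as traced above)
  -> return 62
  count(depth=4) -> return 62  (same call as traced above)
-> return 126

Final answer: 126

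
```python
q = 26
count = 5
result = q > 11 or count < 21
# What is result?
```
Trace:
  q=26
  q=26, count=5
  q=26, count=5, result=True

Final answer: True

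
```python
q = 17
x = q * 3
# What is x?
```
Trace:
  q=17
  q=17, x=51

Final answer: 51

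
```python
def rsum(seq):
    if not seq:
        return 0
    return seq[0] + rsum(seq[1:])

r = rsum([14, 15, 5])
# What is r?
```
Call trace:
rsum(seq=[14, 15, 5])
  rsum(seq=[15, 5])
    rsum(seq=[5])
      rsum(seq=[])
      -> return 0
    -> return 5
  -> return 20
-> return 34

Final answer: 34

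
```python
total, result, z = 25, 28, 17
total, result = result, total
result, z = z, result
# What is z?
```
Trace:
  total=25, result=28, z=17
  total=28, result=25, z=17
  total=28, result=17, z=25

Final answer: 25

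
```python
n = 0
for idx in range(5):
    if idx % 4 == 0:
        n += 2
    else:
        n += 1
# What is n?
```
Trace:
  n=0
  n=2, idx=0
  n=3, idx=1
  n=4, idx=2
  n=5, idx=3
  n=7, idx=4

Final answer: 7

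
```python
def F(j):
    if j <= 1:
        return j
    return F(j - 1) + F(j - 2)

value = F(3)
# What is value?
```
Call trace:
F(j=3)
  F(j=2)
    F(j=1)
    -> return 1
    F(j=0)
    -> return 0
  -> return 1
  F(j=1)
  -> return 1
-> return 2

Final answer: 2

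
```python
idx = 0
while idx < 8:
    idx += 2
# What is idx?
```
Trace:
  idx=0
  idx=2
  idx=4
  idx=6
  idx=8

Final answer: 8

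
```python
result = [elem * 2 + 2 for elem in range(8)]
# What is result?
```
Trace:
  elem=0
  elem=1
  elem=2
  elem=3
  elem=4
  elem=5
  elem=6
  elem=7
  result=[2, 4, 6, 8, 10, 12, 14, 16]

Final answer: [2, 4, 6, 8, 10, 12, 14, 16]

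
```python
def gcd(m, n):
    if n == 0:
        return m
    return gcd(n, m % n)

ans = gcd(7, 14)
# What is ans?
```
Call trace:
gcd(m=7, n=14)
  gcd(m=14, n=7)
    gcd(m=7, n=0)
    -> return 7
  -> return 7
-> return 7

Final answer: 7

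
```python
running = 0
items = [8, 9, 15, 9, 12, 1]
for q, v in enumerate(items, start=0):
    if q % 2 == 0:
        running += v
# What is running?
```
Trace:
  running=0
  running=8, q=0, v=8
  running=8, q=1, v=9
  running=23, q=2, v=15
  running=23, q=3, v=9
  running=35, q=4, v=12
  running=35, q=5, v=1

Final answer: 35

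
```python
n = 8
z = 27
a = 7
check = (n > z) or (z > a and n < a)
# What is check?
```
Trace:
  n=8
  n=8, z=27
  n=8, z=27, a=7
  n=8, z=27, a=7, check=False

Final answer: False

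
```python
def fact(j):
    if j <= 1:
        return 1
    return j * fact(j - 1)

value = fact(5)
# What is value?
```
Call trace:
fact(j=5)
  fact(j=4)
    fact(j=3)
      fact(j=2)
        fact(j=1)
        -> return 1
      -> return 2
    -> return 6
  -> return 24
-> return 120

Final answer: 120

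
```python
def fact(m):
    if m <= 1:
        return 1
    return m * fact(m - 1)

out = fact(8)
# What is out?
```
Call trace:
fact(m=8)
  fact(m=7)
    fact(m=6)
      fact(m=5)
        fact(m=4)
          fact(m=3)
            fact(m=2)
              fact(m=1)
              -> return 1
            -> return 2
          -> return 6
        -> return 24
      -> return 120
    -> return 720
  -> return 5040
-> return 40320

Final answer: 40320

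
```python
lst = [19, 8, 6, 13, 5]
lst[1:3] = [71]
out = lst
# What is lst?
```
Trace:
  lst=[19, 8, 6, 13, 5]
  lst=[19, 71, 13, 5]
  lst=[19, 71, 13, 5], out=[19, 71, 13, 5]

Final answer: [19, 71, 13, 5]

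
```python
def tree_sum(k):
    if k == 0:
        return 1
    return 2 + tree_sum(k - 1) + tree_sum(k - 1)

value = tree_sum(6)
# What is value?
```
Call trace (a repeated sub-call is expanded the first time; later identical calls just restate its return value):
tree_sum(k=6)
  tree_sum(k=5)
    tree_sum(k=4)
      tree_sum(k=3)
        tree_sum(k=2)
          tree_sum(k=1)
            tree_sum(k=0)
            -> return 1
            tree_sum(k=0)
            -> return 1
          -> return 4
          tree_sum(k=1) -> return 4  (same call as traced above)
        -> return 10
        tree_sum(k=2) -> return 10  (same call as traced above)
      -> return 22
      tree_sum(k=3) -> return 22  (same call as traced above)
    -> return 46
    tree_sum(k=4) -> return 46  (same call as traced above)
  -> return 94
  tree_sum(k=5) -> return 94  (same call as traced above)
-> return 190

Final answer: 190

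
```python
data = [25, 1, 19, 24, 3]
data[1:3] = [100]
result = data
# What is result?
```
Trace:
  data=[25, 1, 19, 24, 3]
  data=[25, 100, 24, 3]
  data=[25, 100, 24, 3], result=[25, 100, 24, 3]

Final answer: [25, 100, 24, 3]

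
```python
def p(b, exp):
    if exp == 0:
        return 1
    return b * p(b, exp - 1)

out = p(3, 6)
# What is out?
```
Call trace:
p(b=3, exp=6)
  p(b=3, exp=5)
    p(b=3, exp=4)
      p(b=3, exp=3)
        p(b=3, exp=2)
          p(b=3, exp=1)
            p(b=3, exp=0)
            -> return 1
          -> return 3
        -> return 9
      -> return 27
    -> return 81
  -> return 243
-> return 729

Final answer: 729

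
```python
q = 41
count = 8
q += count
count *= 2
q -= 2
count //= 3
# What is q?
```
Trace:
  q=41
  q=41, count=8
  q=49, count=8
  q=49, count=16
  q=47, count=16
  q=47, count=5

Final answer: 47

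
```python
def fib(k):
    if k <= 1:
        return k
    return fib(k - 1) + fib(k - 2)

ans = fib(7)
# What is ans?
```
Call trace (a repeated sub-call is expanded the first time; later identical calls just restate its return value):
fib(k=7)
  fib(k=6)
    fib(k=5)
      fib(k=4)
        fib(k=3)
          fib(k=2)
            fib(k=1)
            -> return 1
            fib(k=0)
            -> return 0
          -> return 1
          fib(k=1)
          -> return 1
        -> return 2
        fib(k=2) -> return 1  (same call as traced above)
      -> return 3
      fib(k=3) -> return 2  (same call as traced above)
    -> return 5
    fib(k=4) -> return 3  (same call as traced above)
  -> return 8
  fib(k=5) -> return 5  (same call as traced above)
-> return 13

Final answer: 13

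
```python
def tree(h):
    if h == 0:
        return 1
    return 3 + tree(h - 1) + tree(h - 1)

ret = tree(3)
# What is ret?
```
Call trace (a repeated sub-call is expanded the first time; later identical calls just restate its return value):
tree(h=3)
  tree(h=2)
    tree(h=1)
      tree(h=0)
      -> return 1
      tree(h=0)
      -> return 1
    -> return 5
    tree(h=1) -> return 5  (same call as traced above)
  -> return 13
  tree(h=2) -> return 13  (same call as traced above)
-> return 29

Final answer: 29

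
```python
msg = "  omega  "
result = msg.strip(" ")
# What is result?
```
Trace:
  msg='  omega  '
  msg='  omega  ', result='omega'

Final answer: 'omega'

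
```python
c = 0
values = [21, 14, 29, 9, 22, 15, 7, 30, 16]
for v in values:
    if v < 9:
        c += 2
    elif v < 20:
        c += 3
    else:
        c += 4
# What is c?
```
Trace:
  c=0
  c=4, v=21
  c=7, v=14
  c=11, v=29
  c=14, v=9
  c=18, v=22
  c=21, v=15
  c=23, v=7
  c=27, v=30
  c=30, v=16

Final answer: 30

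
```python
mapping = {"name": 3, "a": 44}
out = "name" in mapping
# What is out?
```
Trace:
  mapping={'name': 3, 'a': 44}
  mapping={'name': 3, 'a': 44}, out=True

Final answer: True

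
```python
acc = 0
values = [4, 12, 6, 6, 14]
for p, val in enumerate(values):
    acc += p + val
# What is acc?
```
Trace:
  acc=0
  acc=4, p=0, val=4
  acc=17, p=1, val=12
  acc=25, p=2, val=6
  acc=34, p=3, val=6
  acc=52, p=4, val=14

Final answer: 52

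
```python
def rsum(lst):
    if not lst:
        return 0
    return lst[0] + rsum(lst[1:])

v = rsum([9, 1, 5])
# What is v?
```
Call trace:
rsum(lst=[9, 1, 5])
  rsum(lst=[1, 5])
    rsum(lst=[5])
      rsum(lst=[])
      -> return 0
    -> return 5
  -> return 6
-> return 15

Final answer: 15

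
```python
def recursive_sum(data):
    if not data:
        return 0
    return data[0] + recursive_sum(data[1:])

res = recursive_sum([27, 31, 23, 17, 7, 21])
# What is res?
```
Call trace:
recursive_sum(data=[27, 31, 23, 17, 7, 21])
  recursive_sum(data=[31, 23, 17, 7, 21])
    recursive_sum(data=[23, 17, 7, 21])
      recursive_sum(data=[17, 7, 21])
        recursive_sum(data=[7, 21])
          recursive_sum(data=[21])
            recursive_sum(data=[])
            -> return 0
          -> return 21
        -> return 28
      -> return 45
    -> return 68
  -> return 99
-> return 126

Final answer: 126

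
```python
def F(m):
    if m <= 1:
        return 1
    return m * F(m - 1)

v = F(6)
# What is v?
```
Call trace:
F(m=6)
  F(m=5)
    F(m=4)
      F(m=3)
        F(m=2)
          F(m=1)
          -> return 1
        -> return 2
      -> return 6
    -> return 24
  -> return 120
-> return 720

Final answer: 720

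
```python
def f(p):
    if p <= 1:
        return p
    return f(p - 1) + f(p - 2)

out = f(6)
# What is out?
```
Call trace (a repeated sub-call is expanded the first time; later identical calls just restate its return value):
f(p=6)
  f(p=5)
    f(p=4)
      f(p=3)
        f(p=2)
          f(p=1)
          -> return 1
          f(p=0)
          -> return 0
        -> return 1
        f(p=1)
        -> return 1
      -> return 2
      f(p=2) -> return 1  (same call as traced above)
    -> return 3
    f(p=3) -> return 2  (same call as traced above)
  -> return 5
  f(p=4) -> return 3  (same call as traced above)
-> return 8

Final answer: 8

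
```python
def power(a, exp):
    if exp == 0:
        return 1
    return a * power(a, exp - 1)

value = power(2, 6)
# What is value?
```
Call trace:
power(a=2, exp=6)
  power(a=2, exp=5)
    power(a=2, exp=4)
      power(a=2, exp=3)
        power(a=2, exp=2)
          power(a=2, exp=1)
            power(a=2, exp=0)
            -> return 1
          -> return 2
        -> return 4
      -> return 8
    -> return 16
  -> return 32
-> return 64

Final answer: 64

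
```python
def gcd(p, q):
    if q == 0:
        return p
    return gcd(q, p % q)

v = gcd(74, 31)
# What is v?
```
Call trace:
gcd(p=74, q=31)
  gcd(p=31, q=12)
    gcd(p=12, q=7)
      gcd(p=7, q=5)
        gcd(p=5, q=2)
          gcd(p=2, q=1)
            gcd(p=1, q=0)
            -> return 1
          -> return 1
        -> return 1
      -> return 1
    -> return 1
  -> return 1
-> return 1

Final answer: 1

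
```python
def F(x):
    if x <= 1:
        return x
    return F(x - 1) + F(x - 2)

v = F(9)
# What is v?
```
Call trace (a repeated sub-call is expanded the first time; later identical calls just restate its return value):
F(x=9)
  F(x=8)
    F(x=7)
      F(x=6)
        F(x=5)
          F(x=4)
            F(x=3)
              F(x=2)
                F(x=1)
                -> return 1
                F(x=0)
                -> return 0
              -> return 1
              F(x=1)
              -> return 1
            -> return 2
            F(x=2) -> return 1  (same call as traced above)
          -> return 3
          F(x=3) -> return 2  (same call as traced above)
        -> return 5
        F(x=4) -> return 3  (same call as traced above)
      -> return 8
      F(x=5) -> return 5  (same call as traced above)
    -> return 13
    F(x=6) -> return 8  (same call as traced above)
  -> return 21
  F(x=7) -> return 13  (same call as traced above)
-> return 34

Final answer: 34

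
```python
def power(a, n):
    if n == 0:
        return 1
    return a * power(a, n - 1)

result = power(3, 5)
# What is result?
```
Call trace:
power(a=3, n=5)
  power(a=3, n=4)
    power(a=3, n=3)
      power(a=3, n=2)
        power(a=3, n=1)
          power(a=3, n=0)
          -> return 1
        -> return 3
      -> return 9
    -> return 27
  -> return 81
-> return 243

Final answer: 243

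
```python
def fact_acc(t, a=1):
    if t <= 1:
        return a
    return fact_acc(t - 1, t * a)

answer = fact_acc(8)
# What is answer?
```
Call trace:
fact_acc(t=8, a=1)
  fact_acc(t=7, a=8)
    fact_acc(t=6, a=56)
      fact_acc(t=5, a=336)
        fact_acc(t=4, a=1680)
          fact_acc(t=3, a=6720)
            fact_acc(t=2, a=20160)
              fact_acc(t=1, a=40320)
              -> return 40320
            -> return 40320
          -> return 40320
        -> return 40320
      -> return 40320
    -> return 40320
  -> return 40320
-> return 40320

Final answer: 40320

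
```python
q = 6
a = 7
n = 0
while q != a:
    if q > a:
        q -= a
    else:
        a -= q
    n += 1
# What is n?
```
Trace:
  q=6
  q=6, a=7
  q=6, a=7, n=0
  q=6, a=1, n=1
  q=5, a=1, n=2
  q=4, a=1, n=3
  q=3, a=1, n=4
  q=2, a=1, n=5
  q=1, a=1, n=6

Final answer: 6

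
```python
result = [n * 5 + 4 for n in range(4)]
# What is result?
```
Trace:
  n=0
  n=1
  n=2
  n=3
  result=[4, 9, 14, 19]

Final answer: [4, 9, 14, 19]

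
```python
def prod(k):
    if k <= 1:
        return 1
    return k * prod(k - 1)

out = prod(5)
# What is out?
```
Call trace:
prod(k=5)
  prod(k=4)
    prod(k=3)
      prod(k=2)
        prod(k=1)
        -> return 1
      -> return 2
    -> return 6
  -> return 24
-> return 120

Final answer: 120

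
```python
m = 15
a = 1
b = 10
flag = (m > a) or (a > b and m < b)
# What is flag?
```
Trace:
  m=15
  m=15, a=1
  m=15, a=1, b=10
  m=15, a=1, b=10, flag=True

Final answer: True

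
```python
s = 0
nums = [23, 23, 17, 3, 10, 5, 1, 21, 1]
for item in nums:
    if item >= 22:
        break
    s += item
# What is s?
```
Trace:
  s=0
  s=0, item=23

Final answer: 0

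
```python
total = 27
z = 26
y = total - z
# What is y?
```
Trace:
  total=27
  total=27, z=26
  total=27, z=26, y=1

Final answer: 1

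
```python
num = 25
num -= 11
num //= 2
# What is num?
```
Trace:
  num=25
  num=14
  num=7

Final answer: 7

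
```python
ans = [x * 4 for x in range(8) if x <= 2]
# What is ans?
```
Trace:
  x=0
  x=1
  x=2
  x=3
  x=4
  x=5
  x=6
  x=7
  ans=[0, 4, 8]

Final answer: [0, 4, 8]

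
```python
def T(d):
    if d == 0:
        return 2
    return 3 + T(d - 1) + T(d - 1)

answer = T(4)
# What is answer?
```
Call trace (a repeated sub-call is expanded the first time; later identical calls just restate its return value):
T(d=4)
  T(d=3)
    T(d=2)
      T(d=1)
        T(d=0)
        -> return 2
        T(d=0)
        -> return 2
      -> return 7
      T(d=1) -> return 7  (same call as traced above)
    -> return 17
    T(d=2) -> return 17  (same call as traced above)
  -> return 37
  T(d=3) -> return 37  (same call as traced above)
-> return 77

Final answer: 77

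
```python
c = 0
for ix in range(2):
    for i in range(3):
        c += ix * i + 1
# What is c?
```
Trace:
  c=0
  c=1, ix=0, i=0
  c=2, ix=0, i=1
  c=3, ix=0, i=2
  c=4, ix=1, i=0
  c=6, ix=1, i=1
  c=9, ix=1, i=2

Final answer: 9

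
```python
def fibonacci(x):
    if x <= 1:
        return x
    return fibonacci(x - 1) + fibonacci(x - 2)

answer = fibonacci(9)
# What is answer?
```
Call trace (a repeated sub-call is expanded the first time; later identical calls just restate its return value):
fibonacci(x=9)
  fibonacci(x=8)
    fibonacci(x=7)
      fibonacci(x=6)
        fibonacci(x=5)
          fibonacci(x=4)
            fibonacci(x=3)
              fibonacci(x=2)
                fibonacci(x=1)
                -> return 1
                fibonacci(x=0)
                -> return 0
              -> return 1
              fibonacci(x=1)
              -> return 1
            -> return 2
            fibonacci(x=2) -> return 1  (same call as traced above)
          -> return 3
          fibonacci(x=3) -> return 2  (same call as traced above)
        -> return 5
        fibonacci(x=4) -> return 3  (same call as traced above)
      -> return 8
      fibonacci(x=5) -> return 5  (same call as traced above)
    -> return 13
    fibonacci(x=6) -> return 8  (same call as traced above)
  -> return 21
  fibonacci(x=7) -> return 13  (same call as traced above)
-> return 34

Final answer: 34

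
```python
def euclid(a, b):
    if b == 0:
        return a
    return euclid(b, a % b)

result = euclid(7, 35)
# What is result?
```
Call trace:
euclid(a=7, b=35)
  euclid(a=35, b=7)
    euclid(a=7, b=0)
    -> return 7
  -> return 7
-> return 7

Final answer: 7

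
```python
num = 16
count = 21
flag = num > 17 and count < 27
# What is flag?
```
Trace:
  num=16
  num=16, count=21
  num=16, count=21, flag=False

Final answer: False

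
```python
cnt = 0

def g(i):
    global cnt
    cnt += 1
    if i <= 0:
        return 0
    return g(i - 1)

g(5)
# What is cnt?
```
Call trace:
g(i=5)
  g(i=4)
    g(i=3)
      g(i=2)
        g(i=1)
          g(i=0)
          -> return 0
        -> return 0
      -> return 0
    -> return 0
  -> return 0
-> return 0

cnt is incremented once per call. g is entered once for each i = 5, 4, 3, 2, 1, 0 (the i <= 0 call returns without recursing), i.e. 5 + 1 calls.
cnt = 6

Final answer: 6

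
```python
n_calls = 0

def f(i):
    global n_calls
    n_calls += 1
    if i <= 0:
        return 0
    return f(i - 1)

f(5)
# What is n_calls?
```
Call trace:
f(i=5)
  f(i=4)
    f(i=3)
      f(i=2)
        f(i=1)
          f(i=0)
          -> return 0
        -> return 0
      -> return 0
    -> return 0
  -> return 0
-> return 0

n_calls is incremented once per call. f is entered once for each i = 5, 4, 3, 2, 1, 0 (the i <= 0 call returns without recursing), i.e. 5 + 1 calls.
n_calls = 6

Final answer: 6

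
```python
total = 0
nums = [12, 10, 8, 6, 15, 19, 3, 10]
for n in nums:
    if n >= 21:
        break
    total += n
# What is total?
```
Trace:
  total=0
  total=12, n=12
  total=22, n=10
  total=30, n=8
  total=36, n=6
  total=51, n=15
  total=70, n=19
  total=73, n=3
  total=83, n=10

Final answer: 83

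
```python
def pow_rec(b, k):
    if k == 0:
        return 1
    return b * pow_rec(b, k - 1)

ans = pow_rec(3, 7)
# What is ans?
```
Call trace:
pow_rec(b=3, k=7)
  pow_rec(b=3, k=6)
    pow_rec(b=3, k=5)
      pow_rec(b=3, k=4)
        pow_rec(b=3, k=3)
          pow_rec(b=3, k=2)
            pow_rec(b=3, k=1)
              pow_rec(b=3, k=0)
              -> return 1
            -> return 3
          -> return 9
        -> return 27
      -> return 81
    -> return 243
  -> return 729
-> return 2187

Final answer: 2187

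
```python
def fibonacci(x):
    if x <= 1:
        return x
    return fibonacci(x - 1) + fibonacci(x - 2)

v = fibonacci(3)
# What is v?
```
Call trace:
fibonacci(x=3)
  fibonacci(x=2)
    fibonacci(x=1)
    -> return 1
    fibonacci(x=0)
    -> return 0
  -> return 1
  fibonacci(x=1)
  -> return 1
-> return 2

Final answer: 2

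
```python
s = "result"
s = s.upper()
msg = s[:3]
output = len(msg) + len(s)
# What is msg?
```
Trace:
  s='result'
  s='RESULT'
  s='RESULT', msg='RES'
  s='RESULT', msg='RES', output=9

Final answer: 'RES'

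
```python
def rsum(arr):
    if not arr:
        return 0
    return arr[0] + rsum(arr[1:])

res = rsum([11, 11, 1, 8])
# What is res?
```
Call trace:
rsum(arr=[11, 11, 1, 8])
  rsum(arr=[11, 1, 8])
    rsum(arr=[1, 8])
      rsum(arr=[8])
        rsum(arr=[])
        -> return 0
      -> return 8
    -> return 9
  -> return 20
-> return 31

Final answer: 31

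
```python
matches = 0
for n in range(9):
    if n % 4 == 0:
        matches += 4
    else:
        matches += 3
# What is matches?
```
Trace:
  matches=0
  matches=4, n=0
  matches=7, n=1
  matches=10, n=2
  matches=13, n=3
  matches=17, n=4
  matches=20, n=5
  matches=23, n=6
  matches=26, n=7
  matches=30, n=8

Final answer: 30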